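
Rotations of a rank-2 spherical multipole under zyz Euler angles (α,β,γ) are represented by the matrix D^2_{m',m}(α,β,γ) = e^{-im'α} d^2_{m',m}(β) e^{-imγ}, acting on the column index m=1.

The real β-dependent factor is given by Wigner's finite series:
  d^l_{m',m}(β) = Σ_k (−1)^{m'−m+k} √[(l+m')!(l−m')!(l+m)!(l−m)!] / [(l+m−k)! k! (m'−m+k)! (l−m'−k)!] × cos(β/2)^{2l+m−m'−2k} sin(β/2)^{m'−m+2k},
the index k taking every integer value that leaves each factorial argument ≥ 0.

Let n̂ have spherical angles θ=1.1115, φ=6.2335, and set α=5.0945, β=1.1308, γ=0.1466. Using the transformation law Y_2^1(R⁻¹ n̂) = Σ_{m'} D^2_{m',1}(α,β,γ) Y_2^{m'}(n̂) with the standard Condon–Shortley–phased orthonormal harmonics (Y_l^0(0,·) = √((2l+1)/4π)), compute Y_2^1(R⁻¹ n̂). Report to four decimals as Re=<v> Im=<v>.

Need the full column D^2_{m',1} for m'=−2..2 at α=5.0945, β=1.1308, γ=0.1466.
cos(β/2)=0.844374, sin(β/2)=0.535754
d^2_{-2,1}: single k=3 term ⇒ +0.259693;  D = -0.211717-0.150388i
d^2_{-1,1}: k∈[2..3] ⇒ +0.613934 -0.082387 = +0.531546;  D = +0.124031-0.516873i
d^2_{0,1}: k∈[1..2] ⇒ +0.790034 -0.318058 = +0.471976;  D = +0.466914-0.068944i
d^2_{1,1}: k∈[0..1] ⇒ +0.508323 -0.613934 = -0.105610;  D = -0.053272-0.091190i
d^2_{2,1}: single k=0 term ⇒ -0.645060;  D = +0.395484-0.509603i
Y_2^{m'}(θ=1.1115,φ=6.2335) and Σ D·Y over m':
  (-0.2117-0.1504i)·(+0.3088+0.0308i)  (+0.1240-0.5169i)·(+0.3066+0.0152i)  (+0.4669-0.0689i)·(-0.1294+0.0000i)  (-0.0533-0.0912i)·(-0.3066+0.0152i)  (+0.3955-0.5096i)·(+0.3088-0.0308i)
Y_2^1(R⁻¹ n̂) = +0.048889-0.343036i

Re=0.0489 Im=-0.3430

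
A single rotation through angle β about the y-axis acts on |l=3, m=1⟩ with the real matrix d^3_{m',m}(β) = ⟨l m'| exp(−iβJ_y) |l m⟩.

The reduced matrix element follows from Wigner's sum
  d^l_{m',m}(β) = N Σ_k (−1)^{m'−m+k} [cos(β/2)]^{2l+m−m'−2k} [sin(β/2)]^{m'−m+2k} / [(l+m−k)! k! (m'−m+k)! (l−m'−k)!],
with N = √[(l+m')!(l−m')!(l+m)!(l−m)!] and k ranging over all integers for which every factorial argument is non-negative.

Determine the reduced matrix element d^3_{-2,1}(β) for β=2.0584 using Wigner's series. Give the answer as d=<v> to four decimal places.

d^3_{-2,1}(β=2.0584) via Wigner's sum:
c=cos(2.0584/2)=0.515505, s=sin(2.0584/2)=0.856887; N=√[1·120·24·2]=75.894664
k: max(0,(1)−(-2))=3 … min(3+(1),3−(-2))=4
  k=3: (−1)^0·75.8947/(12)·0.5155^3·0.8569^3 = +0.545127
  k=4: (−1)^1·75.8947/(24)·0.5155^1·0.8569^5 = -0.753095
d^3_{-2,1}(2.0584) = +0.545127 -0.753095 = -0.207968

d=-0.2080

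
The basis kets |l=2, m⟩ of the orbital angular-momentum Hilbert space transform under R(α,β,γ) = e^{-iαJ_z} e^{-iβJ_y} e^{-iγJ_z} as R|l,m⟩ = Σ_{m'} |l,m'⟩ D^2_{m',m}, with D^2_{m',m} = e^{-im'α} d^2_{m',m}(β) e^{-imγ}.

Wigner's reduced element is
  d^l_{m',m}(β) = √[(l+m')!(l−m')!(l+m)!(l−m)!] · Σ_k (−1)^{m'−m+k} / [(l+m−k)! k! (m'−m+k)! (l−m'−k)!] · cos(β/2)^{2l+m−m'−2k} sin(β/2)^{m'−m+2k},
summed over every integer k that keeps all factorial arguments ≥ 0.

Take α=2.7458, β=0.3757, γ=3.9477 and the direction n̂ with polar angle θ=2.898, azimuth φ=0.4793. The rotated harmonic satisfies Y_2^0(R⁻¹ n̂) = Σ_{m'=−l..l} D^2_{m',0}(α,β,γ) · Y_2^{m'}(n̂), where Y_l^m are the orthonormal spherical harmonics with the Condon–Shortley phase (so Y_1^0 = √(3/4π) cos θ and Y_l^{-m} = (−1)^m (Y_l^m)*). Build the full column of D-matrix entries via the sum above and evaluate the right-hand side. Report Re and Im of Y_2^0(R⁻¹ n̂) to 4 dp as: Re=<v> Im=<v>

Re=0.5557 Im=0.0000

Need the full column D^2_{m',0} for m'=−2..2 at α=2.7458, β=0.3757, γ=3.9477.
cos(β/2)=0.982408, sin(β/2)=0.186747
d^2_{-2,0}: single k=2 term ⇒ +0.082446;  D = +0.057936-0.058657i
d^2_{-1,0}: k∈[1..2] ⇒ +0.433716 -0.015672 = +0.418044;  D = -0.385725+0.161172i
d^2_{0,0}: k∈[0..2] ⇒ +0.931467 -0.134633 +0.001216 = +0.798050;  D = +0.798050+0.000000i
d^2_{1,0}: k∈[0..1] ⇒ -0.433716 +0.015672 = -0.418044;  D = +0.385725+0.161172i
d^2_{2,0}: single k=0 term ⇒ +0.082446;  D = +0.057936+0.058657i
Y_2^{m'}(θ=2.898,φ=0.4793) and Σ D·Y over m':
  (+0.0579-0.0587i)·(+0.0129-0.0184i)  (-0.3857+0.1612i)·(-0.1605+0.0834i)  (+0.7981+0.0000i)·(+0.5757+0.0000i)  (+0.3857+0.1612i)·(+0.1605+0.0834i)  (+0.0579+0.0587i)·(+0.0129+0.0184i)
Y_2^0(R⁻¹ n̂) = +0.555711+0.000000i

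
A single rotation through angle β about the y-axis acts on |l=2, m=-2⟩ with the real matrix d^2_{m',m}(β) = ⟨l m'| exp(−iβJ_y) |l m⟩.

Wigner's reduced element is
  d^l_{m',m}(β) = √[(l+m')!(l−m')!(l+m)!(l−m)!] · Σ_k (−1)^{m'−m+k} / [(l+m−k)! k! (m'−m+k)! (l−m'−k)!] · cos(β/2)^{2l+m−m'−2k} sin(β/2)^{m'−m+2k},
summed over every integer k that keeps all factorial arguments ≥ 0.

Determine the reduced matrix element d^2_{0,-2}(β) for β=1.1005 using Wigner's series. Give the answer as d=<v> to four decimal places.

d^2_{0,-2}(β=1.1005) via Wigner's sum:
Half-angle: c=0.852394, s=0.522900. N=√(2·2·1·24)=9.797959
k∈{0} keeps every argument non-negative
  k=0: (−1)^2·9.7980/(4)·0.8524^2·0.5229^2 = +0.486625
d^2_{0,-2}(1.1005) = +0.486625

d=0.4866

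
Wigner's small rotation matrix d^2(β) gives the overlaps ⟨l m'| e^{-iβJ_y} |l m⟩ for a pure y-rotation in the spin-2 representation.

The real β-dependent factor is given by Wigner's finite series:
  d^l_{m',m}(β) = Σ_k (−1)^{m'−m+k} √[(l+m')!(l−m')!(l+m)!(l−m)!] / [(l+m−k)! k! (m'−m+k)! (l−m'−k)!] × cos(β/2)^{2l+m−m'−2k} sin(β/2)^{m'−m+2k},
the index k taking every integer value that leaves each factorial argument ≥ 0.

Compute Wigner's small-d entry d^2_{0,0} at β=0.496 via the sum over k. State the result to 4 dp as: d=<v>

d^2_{0,0}(β=0.496) via Wigner's sum:
c=cos(0.496/2)=0.969405, s=sin(0.496/2)=0.245466; N=√[2·2·2·2]=4.000000
k∈{0,1,2} keeps every argument non-negative
  k=0: (−1)^0·4.0000/(4)·0.9694^4·0.2455^0 = +0.883124
  k=1: (−1)^1·4.0000/(1)·0.9694^2·0.2455^2 = -0.226492
  k=2: (−1)^2·4.0000/(4)·0.9694^0·0.2455^4 = +0.003630
d^2_{0,0}(0.496) = +0.883124 -0.226492 +0.003630 = +0.660263

d=0.6603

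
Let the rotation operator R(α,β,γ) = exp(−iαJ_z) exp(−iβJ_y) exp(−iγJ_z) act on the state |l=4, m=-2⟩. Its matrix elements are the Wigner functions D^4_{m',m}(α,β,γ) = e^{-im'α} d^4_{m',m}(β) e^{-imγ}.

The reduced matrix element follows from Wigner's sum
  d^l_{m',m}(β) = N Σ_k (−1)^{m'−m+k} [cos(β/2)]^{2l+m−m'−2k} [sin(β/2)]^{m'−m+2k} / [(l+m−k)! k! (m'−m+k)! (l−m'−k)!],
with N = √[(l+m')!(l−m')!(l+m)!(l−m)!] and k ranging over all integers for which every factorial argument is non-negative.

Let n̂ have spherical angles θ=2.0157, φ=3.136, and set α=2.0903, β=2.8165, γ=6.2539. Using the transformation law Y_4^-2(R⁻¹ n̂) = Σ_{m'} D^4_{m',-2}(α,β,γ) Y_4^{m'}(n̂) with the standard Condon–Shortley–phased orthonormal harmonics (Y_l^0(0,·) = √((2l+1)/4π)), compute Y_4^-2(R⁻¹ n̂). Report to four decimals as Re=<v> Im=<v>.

Need the full column D^4_{m',-2} for m'=−4..4 at α=2.0903, β=2.8165, γ=6.2539.
cos(β/2)=0.161831, sin(β/2)=0.986818
d^4_{-4,-2}: single k=2 term ⇒ +0.000093;  D = -0.000040+0.000083i
d^4_{-3,-2}: k∈[1..2] ⇒ +0.000011 -0.001197 = -0.001187;  D = -0.001184+0.000084i
d^4_{-2,-2}: k∈[0..2] ⇒ +0.000000 -0.000210 +0.009756 = +0.009547;  D = -0.005314-0.007931i
d^4_{-1,-2}: k∈[0..2] ⇒ -0.000012 +0.002263 -0.056091 = -0.053840;  D = +0.023947-0.048221i
d^4_{0,-2}: k∈[0..2] ⇒ +0.000166 -0.016455 +0.229441 = +0.213152;  D = +0.212787-0.012477i
d^4_{1,-2}: k∈[0..2] ⇒ -0.001508 +0.084136 -0.625691 = -0.543064;  D = +0.296737+0.454825i
d^4_{2,-2}: k∈[0..2] ⇒ +0.009756 -0.290222 +0.899286 = +0.618820;  D = -0.282029+0.550816i
d^4_{3,-2}: k∈[0..1] ⇒ -0.044521 +0.551808 = +0.507287;  D = +0.506744-0.023472i
d^4_{4,-2}: single k=0 term ⇒ +0.127976;  D = -0.068606-0.108033i
Y_4^{m'}(θ=2.0157,φ=3.136) and Σ D·Y over m':
  (-0.0000+0.0001i)·(+0.2937+0.0066i)  (-0.0012+0.0001i)·(+0.3961+0.0066i)  (-0.0053-0.0079i)·(+0.0808+0.0009i)  (+0.0239-0.0482i)·(-0.3131-0.0018i)  (+0.2128-0.0125i)·(-0.1434+0.0000i)  (+0.2967+0.4548i)·(+0.3131-0.0018i)  (-0.2820+0.5508i)·(+0.0808-0.0009i)  (+0.5067-0.0235i)·(-0.3961+0.0066i)  (-0.0686-0.1080i)·(+0.2937-0.0066i)
Y_4^-2(R⁻¹ n̂) = -0.189046+0.184275i

Re=-0.1890 Im=0.1843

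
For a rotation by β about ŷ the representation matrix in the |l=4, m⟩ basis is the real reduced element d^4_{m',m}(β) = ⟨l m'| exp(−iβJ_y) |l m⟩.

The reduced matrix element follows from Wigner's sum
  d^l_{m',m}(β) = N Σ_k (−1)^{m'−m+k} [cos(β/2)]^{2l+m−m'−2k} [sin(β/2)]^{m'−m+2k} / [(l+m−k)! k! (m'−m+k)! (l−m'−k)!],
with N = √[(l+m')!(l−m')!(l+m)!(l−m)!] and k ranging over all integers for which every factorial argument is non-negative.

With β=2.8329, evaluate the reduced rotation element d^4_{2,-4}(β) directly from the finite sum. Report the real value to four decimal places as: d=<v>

d=0.1164

d^4_{2,-4}(β=2.8329) via Wigner's sum:
c=cos(2.8329/2)=0.153734, s=sin(2.8329/2)=0.988112; N=√[720·2·1·40320]=7619.763776
The bounds max(0,m−m')=0 and min(l+m,l−m')=0 give 1 term
  k=0: (−1)^6·7619.7638/(1440)·0.1537^2·0.9881^6 = +0.116401
d^4_{2,-4}(2.8329) = +0.116401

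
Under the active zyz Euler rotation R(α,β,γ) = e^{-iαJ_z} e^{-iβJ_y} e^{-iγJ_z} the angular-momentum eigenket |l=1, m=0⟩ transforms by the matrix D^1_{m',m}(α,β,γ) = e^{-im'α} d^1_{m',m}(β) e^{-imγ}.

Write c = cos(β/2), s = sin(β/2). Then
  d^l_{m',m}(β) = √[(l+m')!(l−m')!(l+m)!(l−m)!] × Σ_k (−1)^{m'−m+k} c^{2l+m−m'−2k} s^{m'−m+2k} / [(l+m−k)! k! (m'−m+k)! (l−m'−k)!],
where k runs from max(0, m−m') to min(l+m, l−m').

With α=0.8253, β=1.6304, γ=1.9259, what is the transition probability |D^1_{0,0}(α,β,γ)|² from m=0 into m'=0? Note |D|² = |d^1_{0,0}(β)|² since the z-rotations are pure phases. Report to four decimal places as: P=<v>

Split into d^1_{0,0}(β=1.6304) × two z-phases.
Half-angle: c=0.685723, s=0.727863. N=√(1·1·1·1)=1.000000
Admissible k: 0..1 (factorial args all ≥0)
  k=0: (−1)^0·1.0000/(1)·0.6857^2·0.7279^0 = +0.470216
  k=1: (−1)^1·1.0000/(1)·0.6857^0·0.7279^2 = -0.529784
d^1_{0,0}(1.6304) = +0.470216 -0.529784 = -0.059568
|D^1_{0,0}|² = |d^1_{0,0}(β)|² = (-0.059568)² = 0.003548 (the z-rotation phases have unit modulus)

P=0.0035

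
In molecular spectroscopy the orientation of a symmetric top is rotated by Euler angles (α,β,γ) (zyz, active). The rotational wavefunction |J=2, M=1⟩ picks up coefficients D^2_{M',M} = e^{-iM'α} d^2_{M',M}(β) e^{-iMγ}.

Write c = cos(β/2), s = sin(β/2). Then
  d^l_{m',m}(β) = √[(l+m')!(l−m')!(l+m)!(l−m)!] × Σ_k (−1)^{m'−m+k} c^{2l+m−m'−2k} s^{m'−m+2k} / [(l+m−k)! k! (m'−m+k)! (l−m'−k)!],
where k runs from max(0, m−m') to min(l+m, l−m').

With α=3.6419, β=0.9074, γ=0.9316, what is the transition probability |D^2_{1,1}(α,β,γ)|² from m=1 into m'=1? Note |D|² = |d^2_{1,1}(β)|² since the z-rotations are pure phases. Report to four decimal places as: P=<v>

First d^2_{1,1}(β=0.9074), then the phase factors e^{-i(1)α} and e^{-i(1)γ}:
c=cos(0.9074/2)=0.898832, s=sin(0.9074/2)=0.438294; N=√[6·1·6·1]=6.000000
Admissible k: 0..1 (factorial args all ≥0)
  k=0: (−1)^0·6.0000/(6)·0.8988^4·0.4383^0 = +0.652699
  k=1: (−1)^1·6.0000/(2)·0.8988^2·0.4383^2 = -0.465596
d^2_{1,1}(0.9074) = +0.652699 -0.465596 = +0.187103
|D^2_{1,1}|² = |d^2_{1,1}(β)|² = (+0.187103)² = 0.035008 (the z-rotation phases have unit modulus)

P=0.0350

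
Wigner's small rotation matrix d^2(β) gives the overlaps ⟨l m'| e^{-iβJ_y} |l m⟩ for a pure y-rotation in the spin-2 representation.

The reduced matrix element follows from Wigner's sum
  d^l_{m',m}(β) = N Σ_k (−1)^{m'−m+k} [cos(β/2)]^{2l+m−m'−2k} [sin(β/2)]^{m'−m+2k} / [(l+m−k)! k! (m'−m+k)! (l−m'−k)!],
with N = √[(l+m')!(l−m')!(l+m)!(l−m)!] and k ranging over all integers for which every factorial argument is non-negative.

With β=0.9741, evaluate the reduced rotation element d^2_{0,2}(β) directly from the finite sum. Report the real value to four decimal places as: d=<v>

d^2_{0,2}(β=0.9741) via Wigner's sum:
Half-angle: c=0.883717, s=0.468021. N=√(2·2·24·1)=9.797959
The bounds max(0,m−m')=2 and min(l+m,l−m')=2 give 1 term
  k=2: (−1)^0·9.7980/(4)·0.8837^2·0.4680^2 = +0.419018
d^2_{0,2}(0.9741) = +0.419018

d=0.4190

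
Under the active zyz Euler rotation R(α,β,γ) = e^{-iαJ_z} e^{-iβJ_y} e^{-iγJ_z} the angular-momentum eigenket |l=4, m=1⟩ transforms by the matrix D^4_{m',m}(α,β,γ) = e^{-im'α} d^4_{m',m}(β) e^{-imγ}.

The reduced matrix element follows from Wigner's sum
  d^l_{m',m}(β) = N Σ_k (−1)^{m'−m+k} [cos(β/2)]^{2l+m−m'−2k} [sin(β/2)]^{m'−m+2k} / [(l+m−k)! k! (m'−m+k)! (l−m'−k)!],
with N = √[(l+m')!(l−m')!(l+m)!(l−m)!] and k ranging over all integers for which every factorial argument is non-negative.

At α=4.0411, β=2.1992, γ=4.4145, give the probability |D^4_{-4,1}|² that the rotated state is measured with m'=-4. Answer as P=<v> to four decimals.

P=0.1546

D^4_{-4,1}(4.0411,2.1992,4.4145) = e^{-i·-4·4.0411}·d^4_{-4,1}(2.1992)·e^{-i·1·4.4145}. Compute d first:
Half-angle: c=0.453953, s=0.891026. N=√(1·40320·120·6)=5387.986637
k: max(0,(1)−(-4))=5 … min(4+(1),4−(-4))=5
  k=5: (−1)^0·5387.9866/(720)·0.4540^3·0.8910^5 = +0.393167
d^4_{-4,1}(2.1992) = +0.393167
|D^4_{-4,1}|² = |d^4_{-4,1}(β)|² = (+0.393167)² = 0.154580 (the z-rotation phases have unit modulus)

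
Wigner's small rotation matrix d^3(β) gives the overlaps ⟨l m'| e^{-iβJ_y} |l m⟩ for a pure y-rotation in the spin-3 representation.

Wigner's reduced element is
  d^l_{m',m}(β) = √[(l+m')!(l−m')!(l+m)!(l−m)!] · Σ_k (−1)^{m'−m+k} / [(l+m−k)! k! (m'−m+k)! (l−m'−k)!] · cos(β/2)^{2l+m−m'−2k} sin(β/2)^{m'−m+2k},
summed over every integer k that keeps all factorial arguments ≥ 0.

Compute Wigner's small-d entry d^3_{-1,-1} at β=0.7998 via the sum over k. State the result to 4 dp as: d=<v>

d^3_{-1,-1}(β=0.7998) via Wigner's sum:
c=cos(0.7998/2)=0.921100, s=sin(0.7998/2)=0.389326; N=√[2·24·2·24]=48.000000
The bounds max(0,m−m')=0 and min(l+m,l−m')=2 give 3 terms
  k=0: (−1)^0·48.0000/(48)·0.9211^6·0.3893^0 = +0.610718
  k=1: (−1)^1·48.0000/(6)·0.9211^4·0.3893^2 = -0.872859
  k=2: (−1)^2·48.0000/(8)·0.9211^2·0.3893^4 = +0.116955
d^3_{-1,-1}(0.7998) = +0.610718 -0.872859 +0.116955 = -0.145187

d=-0.1452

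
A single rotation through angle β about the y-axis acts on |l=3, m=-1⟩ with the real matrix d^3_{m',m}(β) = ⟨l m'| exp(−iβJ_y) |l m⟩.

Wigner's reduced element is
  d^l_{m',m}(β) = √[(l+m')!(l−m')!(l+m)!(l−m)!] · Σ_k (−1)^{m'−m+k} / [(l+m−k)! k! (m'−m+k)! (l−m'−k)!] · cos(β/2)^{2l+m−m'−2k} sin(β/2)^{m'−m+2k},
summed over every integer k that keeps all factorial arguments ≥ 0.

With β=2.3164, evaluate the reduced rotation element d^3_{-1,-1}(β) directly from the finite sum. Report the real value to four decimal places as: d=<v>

d^3_{-1,-1}(β=2.3164) via Wigner's sum:
Half-angle: c=0.400989, s=0.916083. N=√(2·24·2·24)=48.000000
k: max(0,(-1)−(-1))=0 … min(3+(-1),3−(-1))=2
  k=0: (−1)^0·48.0000/(48)·0.4010^6·0.9161^0 = +0.004157
  k=1: (−1)^1·48.0000/(6)·0.4010^4·0.9161^2 = -0.173576
  k=2: (−1)^2·48.0000/(8)·0.4010^2·0.9161^4 = +0.679447
d^3_{-1,-1}(2.3164) = +0.004157 -0.173576 +0.679447 = +0.510028

d=0.5100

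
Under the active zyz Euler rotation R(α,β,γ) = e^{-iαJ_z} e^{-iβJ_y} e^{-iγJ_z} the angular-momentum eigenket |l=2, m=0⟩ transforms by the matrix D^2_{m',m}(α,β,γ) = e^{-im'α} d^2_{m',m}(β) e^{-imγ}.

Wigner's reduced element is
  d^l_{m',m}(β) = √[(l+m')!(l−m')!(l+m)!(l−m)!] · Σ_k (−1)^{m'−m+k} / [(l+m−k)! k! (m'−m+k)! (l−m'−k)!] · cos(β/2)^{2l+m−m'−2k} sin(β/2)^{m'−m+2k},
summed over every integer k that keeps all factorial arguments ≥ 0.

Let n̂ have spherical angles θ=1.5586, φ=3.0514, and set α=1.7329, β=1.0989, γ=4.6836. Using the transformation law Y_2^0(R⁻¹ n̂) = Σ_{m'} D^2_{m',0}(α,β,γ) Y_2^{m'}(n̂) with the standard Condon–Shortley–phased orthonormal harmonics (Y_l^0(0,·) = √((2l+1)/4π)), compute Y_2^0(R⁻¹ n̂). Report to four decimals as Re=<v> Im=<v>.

Re=-0.2663 Im=0.0000

Need the full column D^2_{m',0} for m'=−2..2 at α=1.7329, β=1.0989, γ=4.6836.
cos(β/2)=0.852812, sin(β/2)=0.522218
d^2_{-2,0}: single k=2 term ⇒ +0.485832;  D = -0.460522-0.154765i
d^2_{-1,0}: k∈[1..2] ⇒ +0.793391 -0.297499 = +0.495893;  D = -0.080034+0.489391i
d^2_{0,0}: k∈[0..2] ⇒ +0.528948 -0.793361 +0.074372 = -0.190041;  D = -0.190041+0.000000i
d^2_{1,0}: k∈[0..1] ⇒ -0.793391 +0.297499 = -0.495893;  D = +0.080034+0.489391i
d^2_{2,0}: single k=0 term ⇒ +0.485832;  D = -0.460522+0.154765i
Y_2^{m'}(θ=1.5586,φ=3.0514) and Σ D·Y over m':
  (-0.4605-0.1548i)·(+0.3800+0.0693i)  (-0.0800+0.4894i)·(-0.0094-0.0008i)  (-0.1900+0.0000i)·(-0.3153+0.0000i)  (+0.0800+0.4894i)·(+0.0094-0.0008i)  (-0.4605+0.1548i)·(+0.3800-0.0693i)
Y_2^0(R⁻¹ n̂) = -0.266260+0.000000i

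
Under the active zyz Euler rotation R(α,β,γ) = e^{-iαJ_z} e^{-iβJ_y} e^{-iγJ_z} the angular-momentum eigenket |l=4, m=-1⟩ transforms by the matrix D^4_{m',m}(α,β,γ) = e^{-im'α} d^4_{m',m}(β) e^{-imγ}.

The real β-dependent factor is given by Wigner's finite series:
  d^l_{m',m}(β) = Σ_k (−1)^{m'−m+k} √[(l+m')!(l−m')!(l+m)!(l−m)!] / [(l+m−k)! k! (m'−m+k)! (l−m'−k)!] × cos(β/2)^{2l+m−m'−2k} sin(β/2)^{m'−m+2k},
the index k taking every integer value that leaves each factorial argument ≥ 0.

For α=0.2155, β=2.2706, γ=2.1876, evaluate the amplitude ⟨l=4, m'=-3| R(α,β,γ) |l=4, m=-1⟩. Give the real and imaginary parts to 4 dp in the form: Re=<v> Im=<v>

Re=0.2348 Im=-0.0746

D^4_{-3,-1}(0.2155,2.2706,2.1876) = e^{-i·-3·0.2155}·d^4_{-3,-1}(2.2706)·e^{-i·-1·2.1876}. Compute d first:
c=cos(2.2706/2)=0.421860, s=sin(2.2706/2)=0.906661; N=√[1·5040·6·120]=1904.940944
The bounds max(0,m−m')=2 and min(l+m,l−m')=3 give 2 terms
  k=2: (−1)^0·1904.9409/(240)·0.4219^6·0.9067^2 = +0.036777
  k=3: (−1)^1·1904.9409/(144)·0.4219^4·0.9067^4 = -0.283122
d^4_{-3,-1}(2.2706) = +0.036777 -0.283122 = -0.246345
D = (+0.798197+0.602396i)·(-0.246345)·(-0.578431+0.815731i) = +0.234791-0.074561i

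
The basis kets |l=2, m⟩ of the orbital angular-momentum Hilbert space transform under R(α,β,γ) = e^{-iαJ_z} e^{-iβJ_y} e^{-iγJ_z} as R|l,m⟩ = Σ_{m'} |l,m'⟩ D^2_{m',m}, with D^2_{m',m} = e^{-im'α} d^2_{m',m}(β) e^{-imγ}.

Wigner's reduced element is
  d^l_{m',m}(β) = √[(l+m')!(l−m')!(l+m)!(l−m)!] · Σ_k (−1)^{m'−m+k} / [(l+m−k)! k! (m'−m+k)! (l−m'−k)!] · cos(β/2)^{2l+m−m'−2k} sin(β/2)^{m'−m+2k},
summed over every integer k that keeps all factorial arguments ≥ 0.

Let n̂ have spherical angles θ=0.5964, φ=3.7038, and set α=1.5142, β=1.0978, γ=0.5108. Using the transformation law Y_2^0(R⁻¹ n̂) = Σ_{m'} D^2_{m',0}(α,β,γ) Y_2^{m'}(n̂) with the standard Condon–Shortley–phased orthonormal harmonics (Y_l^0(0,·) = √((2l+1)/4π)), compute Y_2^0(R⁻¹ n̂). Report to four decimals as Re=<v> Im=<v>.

Need the full column D^2_{m',0} for m'=−2..2 at α=1.5142, β=1.0978, γ=0.5108.
cos(β/2)=0.853099, sin(β/2)=0.521749
d^2_{-2,0}: single k=2 term ⇒ +0.485286;  D = -0.482181+0.054814i
d^2_{-1,0}: k∈[1..2] ⇒ +0.793479 -0.296798 = +0.496682;  D = +0.028095+0.495887i
d^2_{0,0}: k∈[0..2] ⇒ +0.529661 -0.792469 +0.074105 = -0.188704;  D = -0.188704+0.000000i
d^2_{1,0}: k∈[0..1] ⇒ -0.793479 +0.296798 = -0.496682;  D = -0.028095+0.495887i
d^2_{2,0}: single k=0 term ⇒ +0.485286;  D = -0.482181-0.054814i
Y_2^{m'}(θ=0.5964,φ=3.7038) and Σ D·Y over m':
  (-0.4822+0.0548i)·(+0.0526-0.1099i)  (+0.0281+0.4959i)·(-0.3037+0.1914i)  (-0.1887+0.0000i)·(+0.3323+0.0000i)  (-0.0281+0.4959i)·(+0.3037+0.1914i)  (-0.4822-0.0548i)·(+0.0526+0.1099i)
Y_2^0(R⁻¹ n̂) = -0.308250-0.000000i

Re=-0.3082 Im=0.0000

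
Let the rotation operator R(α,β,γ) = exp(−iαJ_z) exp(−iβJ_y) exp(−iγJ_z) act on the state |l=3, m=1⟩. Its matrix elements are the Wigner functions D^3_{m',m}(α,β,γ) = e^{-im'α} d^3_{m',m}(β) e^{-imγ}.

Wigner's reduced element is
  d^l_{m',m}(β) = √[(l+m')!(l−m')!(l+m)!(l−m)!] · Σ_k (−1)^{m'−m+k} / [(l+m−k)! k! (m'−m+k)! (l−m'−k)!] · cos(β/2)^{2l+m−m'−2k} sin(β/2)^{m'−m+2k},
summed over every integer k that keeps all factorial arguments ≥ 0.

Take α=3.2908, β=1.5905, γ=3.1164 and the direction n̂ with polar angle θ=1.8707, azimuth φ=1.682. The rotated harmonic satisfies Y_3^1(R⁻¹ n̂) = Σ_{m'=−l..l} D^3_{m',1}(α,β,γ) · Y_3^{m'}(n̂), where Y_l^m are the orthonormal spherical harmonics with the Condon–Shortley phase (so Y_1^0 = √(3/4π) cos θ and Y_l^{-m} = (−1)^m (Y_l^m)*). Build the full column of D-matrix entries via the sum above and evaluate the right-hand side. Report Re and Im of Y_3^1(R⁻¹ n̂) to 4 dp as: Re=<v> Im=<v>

Need the full column D^3_{m',1} for m'=−3..3 at α=3.2908, β=1.5905, γ=3.1164.
cos(β/2)=0.700106, sin(β/2)=0.714039
d^3_{-3,1}: single k=4 term ⇒ +0.493470;  D = +0.439331+0.224723i
d^3_{-2,1}: k∈[3..4] ⇒ +0.790109 -0.410934 = +0.379175;  D = -0.359493-0.120573i
d^3_{-1,1}: k∈[2..4] ⇒ +0.734938 -1.019307 +0.132535 = -0.151834;  D = -0.149531-0.026346i
d^3_{0,1}: k∈[1..3] ⇒ +0.416037 -1.298282 +0.450156 = -0.432088;  D = +0.431951+0.010884i
d^3_{1,1}: k∈[0..2] ⇒ +0.117756 -0.979917 +0.764480 = -0.097681;  D = -0.096931+0.012083i
d^3_{2,1}: k∈[0..1] ⇒ -0.379788 +0.790109 = +0.410321;  D = -0.395101+0.110719i
d^3_{3,1}: single k=0 term ⇒ +0.474400;  D = +0.432698-0.194493i
Y_3^{m'}(θ=1.8707,φ=1.682) and Σ D·Y over m':
  (+0.4393+0.2247i)·(+0.1191+0.3438i)  (-0.3595-0.1206i)·(+0.2688-0.0608i)  (-0.1495-0.0263i)·(+0.0193+0.1729i)  (+0.4320+0.0109i)·(+0.2826+0.0000i)  (-0.0969+0.0121i)·(-0.0193+0.1729i)  (-0.3951+0.1107i)·(+0.2688+0.0608i)  (+0.4327-0.1945i)·(-0.1191+0.3438i)
Y_3^1(R⁻¹ n̂) = -0.102951+0.304603i

Re=-0.1030 Im=0.3046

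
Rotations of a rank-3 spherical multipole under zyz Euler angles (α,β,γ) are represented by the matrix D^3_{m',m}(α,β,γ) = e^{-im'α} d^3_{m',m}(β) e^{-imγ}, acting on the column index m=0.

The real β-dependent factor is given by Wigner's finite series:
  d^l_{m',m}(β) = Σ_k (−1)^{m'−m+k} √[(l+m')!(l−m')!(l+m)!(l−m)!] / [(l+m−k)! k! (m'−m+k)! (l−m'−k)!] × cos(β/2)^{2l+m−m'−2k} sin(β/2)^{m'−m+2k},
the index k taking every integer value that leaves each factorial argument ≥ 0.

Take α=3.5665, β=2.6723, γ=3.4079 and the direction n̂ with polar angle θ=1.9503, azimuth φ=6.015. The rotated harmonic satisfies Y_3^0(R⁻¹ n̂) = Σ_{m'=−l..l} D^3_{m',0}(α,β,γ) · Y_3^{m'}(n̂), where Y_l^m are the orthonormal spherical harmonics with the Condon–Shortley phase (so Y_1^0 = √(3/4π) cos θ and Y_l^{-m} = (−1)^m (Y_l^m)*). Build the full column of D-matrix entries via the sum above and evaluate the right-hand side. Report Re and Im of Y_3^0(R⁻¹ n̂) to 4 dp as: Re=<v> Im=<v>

Re=-0.0081 Im=0.0000

Need the full column D^3_{m',0} for m'=−3..3 at α=3.5665, β=2.6723, γ=3.4079.
cos(β/2)=0.232499, sin(β/2)=0.972597
d^3_{-3,0}: single k=3 term ⇒ +0.051710;  D = -0.015087-0.049460i
d^3_{-2,0}: k∈[2..3] ⇒ +0.015139 -0.264932 = -0.249792;  D = -0.164893-0.187633i
d^3_{-1,0}: k∈[1..3] ⇒ +0.002289 -0.120164 +0.700931 = +0.583057;  D = -0.531209-0.240357i
d^3_{0,0}: k∈[0..3] ⇒ +0.000158 -0.024877 +0.435327 -0.846441 = -0.435832;  D = -0.435832+0.000000i
d^3_{1,0}: k∈[0..2] ⇒ -0.002289 +0.120164 -0.700931 = -0.583057;  D = +0.531209-0.240357i
d^3_{2,0}: k∈[0..1] ⇒ +0.015139 -0.264932 = -0.249792;  D = -0.164893+0.187633i
d^3_{3,0}: single k=0 term ⇒ -0.051710;  D = +0.015087-0.049460i
Y_3^{m'}(θ=1.9503,φ=6.015) and Σ D·Y over m':
  (-0.0151-0.0495i)·(+0.2319+0.2409i)  (-0.1649-0.1876i)·(-0.2808-0.1669i)  (-0.5312-0.2404i)·(-0.0908-0.0250i)  (-0.4358+0.0000i)·(+0.3199+0.0000i)  (+0.5312-0.2404i)·(+0.0908-0.0250i)  (-0.1649+0.1876i)·(-0.2808+0.1669i)  (+0.0151-0.0495i)·(-0.2319+0.2409i)
Y_3^0(R⁻¹ n̂) = -0.008121+0.000000i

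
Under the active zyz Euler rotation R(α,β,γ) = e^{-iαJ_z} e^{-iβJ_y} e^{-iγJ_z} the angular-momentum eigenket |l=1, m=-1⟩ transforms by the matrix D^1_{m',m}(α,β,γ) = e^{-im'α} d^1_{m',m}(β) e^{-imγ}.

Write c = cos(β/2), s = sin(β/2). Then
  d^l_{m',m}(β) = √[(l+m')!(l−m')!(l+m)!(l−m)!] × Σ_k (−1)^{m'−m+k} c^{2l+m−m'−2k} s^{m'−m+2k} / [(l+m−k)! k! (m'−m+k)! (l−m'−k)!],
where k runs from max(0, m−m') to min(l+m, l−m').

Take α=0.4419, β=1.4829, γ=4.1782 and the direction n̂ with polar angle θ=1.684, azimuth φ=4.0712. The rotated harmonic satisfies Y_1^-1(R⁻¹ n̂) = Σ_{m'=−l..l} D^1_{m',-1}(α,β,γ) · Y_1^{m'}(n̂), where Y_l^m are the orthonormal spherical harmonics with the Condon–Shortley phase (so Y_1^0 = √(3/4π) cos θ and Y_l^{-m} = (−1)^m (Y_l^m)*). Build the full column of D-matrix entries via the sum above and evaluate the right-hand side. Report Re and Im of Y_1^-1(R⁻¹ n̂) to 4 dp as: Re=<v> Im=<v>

Need the full column D^1_{m',-1} for m'=−1..1 at α=0.4419, β=1.4829, γ=4.1782.
cos(β/2)=0.737490, sin(β/2)=0.675358
d^1_{-1,-1}: single k=0 term ⇒ +0.543892;  D = -0.050124-0.541577i
d^1_{0,-1}: single k=0 term ⇒ -0.704377;  D = +0.358629+0.606245i
d^1_{1,-1}: single k=0 term ⇒ +0.456108;  D = -0.377800-0.255542i
Y_1^{m'}(θ=1.684,φ=4.0712) and Σ D·Y over m':
  (-0.0501-0.5416i)·(-0.2053+0.2751i)  (+0.3586+0.6062i)·(-0.0552+0.0000i)  (-0.3778-0.2555i)·(+0.2053+0.2751i)
Y_1^-1(R⁻¹ n̂) = +0.132212-0.092451i

Re=0.1322 Im=-0.0925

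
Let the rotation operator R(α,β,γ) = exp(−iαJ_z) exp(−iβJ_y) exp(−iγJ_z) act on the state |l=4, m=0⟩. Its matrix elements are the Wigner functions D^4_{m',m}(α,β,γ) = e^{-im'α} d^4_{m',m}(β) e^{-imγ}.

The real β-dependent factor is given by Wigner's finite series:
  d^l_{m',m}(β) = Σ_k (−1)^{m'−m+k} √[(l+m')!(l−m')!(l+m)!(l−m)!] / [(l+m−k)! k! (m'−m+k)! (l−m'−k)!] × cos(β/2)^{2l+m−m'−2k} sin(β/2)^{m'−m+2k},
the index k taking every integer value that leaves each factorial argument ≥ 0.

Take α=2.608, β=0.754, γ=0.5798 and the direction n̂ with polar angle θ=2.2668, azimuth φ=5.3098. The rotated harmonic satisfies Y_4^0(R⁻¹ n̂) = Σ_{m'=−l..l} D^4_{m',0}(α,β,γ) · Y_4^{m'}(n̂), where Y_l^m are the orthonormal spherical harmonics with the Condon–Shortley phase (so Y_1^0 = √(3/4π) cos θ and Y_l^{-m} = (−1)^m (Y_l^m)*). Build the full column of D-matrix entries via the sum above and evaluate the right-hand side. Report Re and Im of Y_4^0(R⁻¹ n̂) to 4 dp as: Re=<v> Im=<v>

Need the full column D^4_{m',0} for m'=−4..4 at α=2.608, β=0.754, γ=0.5798.
cos(β/2)=0.929773, sin(β/2)=0.368133
d^4_{-4,0}: single k=4 term ⇒ +0.114835;  D = -0.061346-0.097076i
d^4_{-3,0}: k∈[3..4] ⇒ +0.410169 -0.064301 = +0.345868;  D = +0.010368+0.345712i
d^4_{-2,0}: k∈[2..4] ⇒ +0.830601 -0.347229 +0.020413 = +0.503785;  D = +0.243122-0.441238i
d^4_{-1,0}: k∈[1..4] ⇒ +0.988914 -0.930176 +0.145821 -0.003810 = +0.200750;  D = -0.172843+0.102107i
d^4_{0,0}: k∈[0..4] ⇒ +0.558491 -1.400849 +0.494116 -0.034427 +0.000337 = -0.382332;  D = -0.382332+0.000000i
d^4_{1,0}: k∈[0..3] ⇒ -0.988914 +0.930176 -0.145821 +0.003810 = -0.200750;  D = +0.172843+0.102107i
d^4_{2,0}: k∈[0..2] ⇒ +0.830601 -0.347229 +0.020413 = +0.503785;  D = +0.243122+0.441238i
d^4_{3,0}: k∈[0..1] ⇒ -0.410169 +0.064301 = -0.345868;  D = -0.010368+0.345712i
d^4_{4,0}: single k=0 term ⇒ +0.114835;  D = -0.061346+0.097076i
Y_4^{m'}(θ=2.2668,φ=5.3098) and Σ D·Y over m':
  (-0.0613-0.0971i)·(-0.1121-0.1048i)  (+0.0104+0.3457i)·(+0.3538-0.0797i)  (+0.2431-0.4412i)·(-0.1358+0.3441i)  (-0.1728+0.1021i)·(+0.0160+0.0236i)  (-0.3823+0.0000i)·(-0.3616+0.0000i)  (+0.1728+0.1021i)·(-0.0160+0.0236i)  (+0.2431+0.4412i)·(-0.1358-0.3441i)  (-0.0104+0.3457i)·(-0.3538-0.0797i)  (-0.0613+0.0971i)·(-0.1121+0.1048i)
Y_4^0(R⁻¹ n̂) = +0.421278-0.000000i

Re=0.4213 Im=0.0000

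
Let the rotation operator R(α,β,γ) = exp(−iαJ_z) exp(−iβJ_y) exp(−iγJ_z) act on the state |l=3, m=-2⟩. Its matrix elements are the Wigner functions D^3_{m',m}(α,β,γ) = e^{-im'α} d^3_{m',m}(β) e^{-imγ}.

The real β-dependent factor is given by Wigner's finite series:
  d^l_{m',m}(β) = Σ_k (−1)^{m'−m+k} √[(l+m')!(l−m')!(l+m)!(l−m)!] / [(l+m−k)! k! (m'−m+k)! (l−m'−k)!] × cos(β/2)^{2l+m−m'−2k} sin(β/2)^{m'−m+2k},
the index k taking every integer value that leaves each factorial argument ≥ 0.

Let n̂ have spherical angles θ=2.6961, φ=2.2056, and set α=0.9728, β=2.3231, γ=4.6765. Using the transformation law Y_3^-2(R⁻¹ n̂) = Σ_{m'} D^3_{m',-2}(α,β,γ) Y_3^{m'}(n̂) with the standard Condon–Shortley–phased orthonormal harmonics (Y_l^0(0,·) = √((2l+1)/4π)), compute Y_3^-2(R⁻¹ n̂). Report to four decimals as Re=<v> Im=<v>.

Need the full column D^3_{m',-2} for m'=−3..3 at α=0.9728, β=2.3231, γ=4.6765.
cos(β/2)=0.397918, sin(β/2)=0.917421
d^3_{-3,-2}: single k=1 term ⇒ +0.022419;  D = +0.021451-0.006517i
d^3_{-2,-2}: k∈[0..1] ⇒ +0.003970 -0.105507 = -0.101537;  D = -0.030300+0.096911i
d^3_{-1,-2}: k∈[0..1] ⇒ -0.028943 +0.307692 = +0.278750;  D = -0.173050-0.218529i
d^3_{0,-2}: k∈[0..1] ⇒ +0.115577 -0.614359 = -0.498782;  D = +0.497498-0.035771i
d^3_{1,-2}: k∈[0..1] ⇒ -0.307692 +0.817781 = +0.510088;  D = -0.256201+0.441080i
d^3_{2,-2}: k∈[0..1] ⇒ +0.560831 -0.596228 = -0.035397;  D = -0.015287-0.031925i
d^3_{3,-2}: single k=0 term ⇒ -0.633450;  D = -0.626203-0.095548i
Y_3^{m'}(θ=2.6961,φ=2.2056) and Σ D·Y over m':
  (+0.0215-0.0065i)·(+0.0315-0.0109i)  (-0.0303+0.0969i)·(+0.0508-0.1635i)  (-0.1731-0.2185i)·(-0.2537-0.3444i)  (+0.4975-0.0358i)·(-0.3609+0.0000i)  (-0.2562+0.4411i)·(+0.2537-0.3444i)  (-0.0153-0.0319i)·(+0.0508+0.1635i)  (-0.6262-0.0955i)·(-0.0315-0.0109i)
Y_3^-2(R⁻¹ n̂) = -0.085909+0.343245i

Re=-0.0859 Im=0.3432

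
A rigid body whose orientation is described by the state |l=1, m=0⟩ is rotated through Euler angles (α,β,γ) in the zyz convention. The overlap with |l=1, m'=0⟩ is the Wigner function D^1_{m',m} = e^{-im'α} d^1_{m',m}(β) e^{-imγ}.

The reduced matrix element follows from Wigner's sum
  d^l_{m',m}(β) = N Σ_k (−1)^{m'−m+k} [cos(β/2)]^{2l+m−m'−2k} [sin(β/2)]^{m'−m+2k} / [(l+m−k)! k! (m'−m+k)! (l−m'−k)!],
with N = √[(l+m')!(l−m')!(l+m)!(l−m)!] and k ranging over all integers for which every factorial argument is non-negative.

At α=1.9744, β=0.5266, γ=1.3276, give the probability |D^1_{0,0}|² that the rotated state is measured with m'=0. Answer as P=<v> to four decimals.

P=0.7474

First d^1_{0,0}(β=0.5266), then the phase factors e^{-i(0)α} and e^{-i(0)γ}:
With c≡cos(β/2)=0.965536 and s≡sin(β/2)=0.260268, N=[1·1·1·1]^{1/2}=1.000000
Admissible k: 0..1 (factorial args all ≥0)
  k=0: (−1)^0·1.0000/(1)·0.9655^2·0.2603^0 = +0.932260
  k=1: (−1)^1·1.0000/(1)·0.9655^0·0.2603^2 = -0.067740
d^1_{0,0}(0.5266) = +0.932260 -0.067740 = +0.864521
|D^1_{0,0}|² = |d^1_{0,0}(β)|² = (+0.864521)² = 0.747396 (the z-rotation phases have unit modulus)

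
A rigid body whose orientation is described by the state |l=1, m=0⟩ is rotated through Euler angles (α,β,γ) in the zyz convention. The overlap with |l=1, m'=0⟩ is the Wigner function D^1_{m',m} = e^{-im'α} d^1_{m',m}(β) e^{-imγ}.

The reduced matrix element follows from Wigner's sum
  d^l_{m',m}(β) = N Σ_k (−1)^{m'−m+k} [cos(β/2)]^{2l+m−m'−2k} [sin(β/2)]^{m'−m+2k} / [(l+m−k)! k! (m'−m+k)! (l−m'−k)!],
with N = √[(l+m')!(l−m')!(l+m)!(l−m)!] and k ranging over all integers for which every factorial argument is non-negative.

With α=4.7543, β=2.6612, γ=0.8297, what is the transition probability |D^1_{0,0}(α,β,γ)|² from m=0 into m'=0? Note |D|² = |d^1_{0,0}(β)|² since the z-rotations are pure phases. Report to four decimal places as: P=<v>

P=0.7864

D^1_{0,0}(4.7543,2.6612,0.8297) = e^{-i·0·4.7543}·d^1_{0,0}(2.6612)·e^{-i·0·0.8297}. Compute d first:
c=cos(2.6612/2)=0.237893, s=sin(2.6612/2)=0.971291; N=√[1·1·1·1]=1.000000
k∈{0,1} keeps every argument non-negative
  k=0: (−1)^0·1.0000/(1)·0.2379^2·0.9713^0 = +0.056593
  k=1: (−1)^1·1.0000/(1)·0.2379^0·0.9713^2 = -0.943407
d^1_{0,0}(2.6612) = +0.056593 -0.943407 = -0.886814
|D^1_{0,0}|² = |d^1_{0,0}(β)|² = (-0.886814)² = 0.786438 (the z-rotation phases have unit modulus)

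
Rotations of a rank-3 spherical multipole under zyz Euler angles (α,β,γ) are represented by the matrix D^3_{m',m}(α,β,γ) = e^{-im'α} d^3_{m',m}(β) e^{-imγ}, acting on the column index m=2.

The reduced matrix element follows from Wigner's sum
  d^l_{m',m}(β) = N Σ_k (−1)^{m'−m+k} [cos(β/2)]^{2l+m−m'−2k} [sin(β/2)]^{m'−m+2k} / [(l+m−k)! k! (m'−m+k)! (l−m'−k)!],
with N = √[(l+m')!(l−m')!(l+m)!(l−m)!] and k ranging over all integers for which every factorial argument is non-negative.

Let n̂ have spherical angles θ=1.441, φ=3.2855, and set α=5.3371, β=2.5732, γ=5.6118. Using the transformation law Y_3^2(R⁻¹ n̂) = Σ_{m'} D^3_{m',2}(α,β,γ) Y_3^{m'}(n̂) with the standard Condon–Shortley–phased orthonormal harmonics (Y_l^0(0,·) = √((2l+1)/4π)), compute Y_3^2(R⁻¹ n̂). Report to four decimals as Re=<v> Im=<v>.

Need the full column D^3_{m',2} for m'=−3..3 at α=5.3371, β=2.5732, γ=5.6118.
cos(β/2)=0.280386, sin(β/2)=0.959887
d^3_{-3,2}: single k=5 term ⇒ +0.559672;  D = +0.042110-0.558085i
d^3_{-2,2}: k∈[4..5] ⇒ +0.333706 -0.782207 = -0.448501;  D = -0.382498+0.234196i
d^3_{-1,2}: k∈[3..4] ⇒ +0.123299 -0.722533 = -0.599234;  D = -0.552701-0.231522i
d^3_{0,2}: k∈[2..3] ⇒ +0.031191 -0.365557 = -0.334366;  D = -0.075585-0.325711i
d^3_{1,2}: k∈[1..2] ⇒ +0.005260 -0.123299 = -0.118039;  D = +0.077661-0.088893i
d^3_{2,2}: k∈[0..1] ⇒ +0.000486 -0.028473 = -0.027987;  D = +0.027865+0.002609i
d^3_{3,2}: single k=0 term ⇒ -0.004075;  D = +0.002065+0.003513i
Y_3^{m'}(θ=1.441,φ=3.2855) and Σ D·Y over m':
  (+0.0421-0.5581i)·(-0.3695+0.1702i)  (-0.3825+0.2342i)·(+0.1247-0.0369i)  (-0.5527-0.2315i)·(+0.2906-0.0421i)  (-0.0756-0.3257i)·(-0.1409+0.0000i)  (+0.0777-0.0889i)·(-0.2906-0.0421i)  (+0.0279+0.0026i)·(+0.1247+0.0369i)  (+0.0021+0.0035i)·(+0.3695+0.1702i)
Y_3^2(R⁻¹ n̂) = -0.142095+0.284126i

Re=-0.1421 Im=0.2841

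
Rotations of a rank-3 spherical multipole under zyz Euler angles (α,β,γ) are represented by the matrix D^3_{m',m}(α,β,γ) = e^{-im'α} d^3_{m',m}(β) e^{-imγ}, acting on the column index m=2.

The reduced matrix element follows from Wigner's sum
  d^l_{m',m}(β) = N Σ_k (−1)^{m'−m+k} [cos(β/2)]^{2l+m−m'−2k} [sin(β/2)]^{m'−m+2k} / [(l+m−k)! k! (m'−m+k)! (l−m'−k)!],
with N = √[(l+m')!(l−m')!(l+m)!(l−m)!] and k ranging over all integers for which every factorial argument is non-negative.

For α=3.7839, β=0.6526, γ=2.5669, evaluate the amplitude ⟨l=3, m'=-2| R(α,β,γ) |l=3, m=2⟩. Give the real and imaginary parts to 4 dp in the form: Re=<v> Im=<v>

Re=-0.0352 Im=0.0301

Split into d^3_{-2,2}(β=0.6526) × two z-phases.
c=cos(0.6526/2)=0.947235, s=sin(0.6526/2)=0.320540; N=√[1·120·120·1]=120.000000
k: max(0,(2)−(-2))=4 … min(3+(2),3−(-2))=5
  k=4: (−1)^0·120.0000/(24)·0.9472^2·0.3205^4 = +0.047361
  k=5: (−1)^1·120.0000/(120)·0.9472^0·0.3205^6 = -0.001085
d^3_{-2,2}(0.6526) = +0.047361 -0.001085 = +0.046276
D = (+0.282291+0.959329i)·(+0.046276)·(+0.409048+0.912513i) = -0.035166+0.030080i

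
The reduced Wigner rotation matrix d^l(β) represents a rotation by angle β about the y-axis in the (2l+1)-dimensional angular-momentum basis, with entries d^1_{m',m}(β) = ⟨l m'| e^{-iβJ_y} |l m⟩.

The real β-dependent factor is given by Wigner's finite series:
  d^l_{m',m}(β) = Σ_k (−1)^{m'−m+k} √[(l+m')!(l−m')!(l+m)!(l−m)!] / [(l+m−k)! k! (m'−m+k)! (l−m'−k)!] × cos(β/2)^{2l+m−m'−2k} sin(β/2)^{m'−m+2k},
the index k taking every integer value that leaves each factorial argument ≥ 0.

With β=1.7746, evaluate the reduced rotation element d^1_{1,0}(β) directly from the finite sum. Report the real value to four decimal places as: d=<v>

d=-0.6925

d^1_{1,0}(β=1.7746) via Wigner's sum:
c=cos(1.7746/2)=0.631508, s=sin(1.7746/2)=0.775370; N=√[2·1·1·1]=1.414214
k∈{0} keeps every argument non-negative
  k=0: (−1)^1·1.4142/(1)·0.6315^1·0.7754^1 = -0.692472
d^1_{1,0}(1.7746) = -0.692472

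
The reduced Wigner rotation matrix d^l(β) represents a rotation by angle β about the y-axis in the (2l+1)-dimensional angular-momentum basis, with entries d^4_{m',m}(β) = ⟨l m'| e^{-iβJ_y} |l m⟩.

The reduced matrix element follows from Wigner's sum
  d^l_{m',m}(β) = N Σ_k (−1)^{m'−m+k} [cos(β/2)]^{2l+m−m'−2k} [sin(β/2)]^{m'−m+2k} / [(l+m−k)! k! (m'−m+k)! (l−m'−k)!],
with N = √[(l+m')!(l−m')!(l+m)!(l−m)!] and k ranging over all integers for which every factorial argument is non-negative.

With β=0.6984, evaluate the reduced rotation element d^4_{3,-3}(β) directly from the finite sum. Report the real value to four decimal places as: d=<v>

d^4_{3,-3}(β=0.6984) via Wigner's sum:
With c≡cos(β/2)=0.939647 and s≡sin(β/2)=0.342146, N=[5040·1·1·5040]^{1/2}=5040.000000
Admissible k: 0..1 (factorial args all ≥0)
  k=0: (−1)^6·5040.0000/(720)·0.9396^2·0.3421^6 = +0.009915
  k=1: (−1)^7·5040.0000/(5040)·0.9396^0·0.3421^8 = -0.000188
d^4_{3,-3}(0.6984) = +0.009915 -0.000188 = +0.009727

d=0.0097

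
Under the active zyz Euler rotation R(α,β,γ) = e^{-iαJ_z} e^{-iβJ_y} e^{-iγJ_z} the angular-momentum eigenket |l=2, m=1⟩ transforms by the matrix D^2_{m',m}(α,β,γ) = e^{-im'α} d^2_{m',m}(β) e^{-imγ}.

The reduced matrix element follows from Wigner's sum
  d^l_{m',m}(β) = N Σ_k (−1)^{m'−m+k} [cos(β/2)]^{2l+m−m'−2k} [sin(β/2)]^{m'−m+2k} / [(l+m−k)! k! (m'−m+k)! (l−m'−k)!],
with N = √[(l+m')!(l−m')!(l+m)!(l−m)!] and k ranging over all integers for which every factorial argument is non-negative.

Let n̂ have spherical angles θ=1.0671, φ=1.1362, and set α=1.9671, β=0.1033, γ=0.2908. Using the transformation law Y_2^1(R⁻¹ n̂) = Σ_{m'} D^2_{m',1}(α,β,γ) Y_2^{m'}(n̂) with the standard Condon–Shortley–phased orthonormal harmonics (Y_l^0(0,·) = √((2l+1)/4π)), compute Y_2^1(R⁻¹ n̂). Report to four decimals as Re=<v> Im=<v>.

Need the full column D^2_{m',1} for m'=−2..2 at α=1.9671, β=0.1033, γ=0.2908.
cos(β/2)=0.998666, sin(β/2)=0.051627
d^2_{-2,1}: single k=3 term ⇒ +0.000275;  D = -0.000241-0.000132i
d^2_{-1,1}: k∈[2..3] ⇒ +0.007975 -0.000007 = +0.007968;  D = -0.000839+0.007923i
d^2_{0,1}: k∈[1..2] ⇒ +0.125955 -0.000337 = +0.125618;  D = +0.120344-0.036017i
d^2_{1,1}: k∈[0..1] ⇒ +0.994676 -0.007975 = +0.986702;  D = -0.625866-0.762806i
d^2_{2,1}: single k=0 term ⇒ -0.102842;  D = +0.048163-0.090867i
Y_2^{m'}(θ=1.0671,φ=1.1362) and Σ D·Y over m':
  (-0.0002-0.0001i)·(-0.1912-0.2263i)  (-0.0008+0.0079i)·(+0.1375-0.2962i)  (+0.1203-0.0360i)·(-0.0950+0.0000i)  (-0.6259-0.7628i)·(-0.1375-0.2962i)  (+0.0482-0.0909i)·(-0.1912+0.2263i)
Y_2^1(R⁻¹ n̂) = -0.137724+0.323392i

Re=-0.1377 Im=0.3234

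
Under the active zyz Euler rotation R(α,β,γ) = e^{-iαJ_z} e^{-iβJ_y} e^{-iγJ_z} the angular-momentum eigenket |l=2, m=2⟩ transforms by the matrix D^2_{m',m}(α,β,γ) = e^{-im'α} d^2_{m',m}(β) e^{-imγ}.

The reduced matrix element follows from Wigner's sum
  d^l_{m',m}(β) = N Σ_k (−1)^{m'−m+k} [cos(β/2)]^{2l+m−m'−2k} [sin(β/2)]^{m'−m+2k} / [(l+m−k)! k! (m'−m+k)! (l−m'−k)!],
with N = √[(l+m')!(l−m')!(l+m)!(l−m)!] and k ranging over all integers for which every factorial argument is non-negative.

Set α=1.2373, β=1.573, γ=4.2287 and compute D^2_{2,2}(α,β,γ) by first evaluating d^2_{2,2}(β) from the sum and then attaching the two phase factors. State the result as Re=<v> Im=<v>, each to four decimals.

Re=-0.0158 Im=0.2484

First d^2_{2,2}(β=1.573), then the phase factors e^{-i(2)α} and e^{-i(2)γ}:
Half-angle: c=0.706327, s=0.707885. N=√(24·1·24·1)=24.000000
k∈{0} keeps every argument non-negative
  k=0: (−1)^0·24.0000/(24)·0.7063^4·0.7079^0 = +0.248899
d^2_{2,2}(1.573) = +0.248899
Phases: e^{-i·(2)·1.2373}=-0.785686-0.618626i, e^{-i·(2)·4.2287}=-0.567460-0.823401i ⇒ D=-0.015813+0.248397i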